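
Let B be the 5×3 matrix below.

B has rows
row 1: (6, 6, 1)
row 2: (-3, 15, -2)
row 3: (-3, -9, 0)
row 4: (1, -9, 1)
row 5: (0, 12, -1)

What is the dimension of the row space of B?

Row reduce to echelon form.
R2 ← R2 + (1/2)·R1: [0, 18, -3/2]
R3 ← R3 + (1/2)·R1: [0, -6, 1/2]
R4 ← R4 − (1/6)·R1: [0, -10, 5/6]
R3 ← R3 + (1/3)·R2: [0, 0, 0]
R4 ← R4 + (5/9)·R2: [0, 0, 0]
R5 ← R5 − (2/3)·R2: [0, 0, 0]
Echelon form has 2 nonzero rows, so rank(B) = 2.
The row space has dimension equal to the rank: 2.

2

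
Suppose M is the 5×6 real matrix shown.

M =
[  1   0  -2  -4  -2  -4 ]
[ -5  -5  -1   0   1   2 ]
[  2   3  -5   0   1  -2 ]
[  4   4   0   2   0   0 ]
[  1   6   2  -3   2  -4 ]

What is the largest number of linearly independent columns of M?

4

Row reduce to echelon form.
R2 ← R2 + (5)·R1: [0, -5, -11, -20, -9, -18]
R3 ← R3 − (2)·R1: [0, 3, -1, 8, 5, 6]
R4 ← R4 − (4)·R1: [0, 4, 8, 18, 8, 16]
R5 ← R5 − R1: [0, 6, 4, 1, 4, 0]
R3 ← R3 + (3/5)·R2: [0, 0, -38/5, -4, -2/5, -24/5]
R4 ← R4 + (4/5)·R2: [0, 0, -4/5, 2, 4/5, 8/5]
R5 ← R5 + (6/5)·R2: [0, 0, -46/5, -23, -34/5, -108/5]
R4 ← R4 − (2/19)·R3: [0, 0, 0, 46/19, 16/19, 40/19]
R5 ← R5 − (23/19)·R3: [0, 0, 0, -345/19, -120/19, -300/19]
R5 ← R5 + (15/2)·R4: [0, 0, 0, 0, 0, 0]
Echelon form has 4 nonzero rows, so rank(M) = 4.
The rank gives the maximum number of linearly independent columns: 4.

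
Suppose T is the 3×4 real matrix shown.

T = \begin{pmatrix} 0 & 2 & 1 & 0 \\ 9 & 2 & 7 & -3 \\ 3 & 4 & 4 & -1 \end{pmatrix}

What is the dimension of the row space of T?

2

Row reduce to echelon form.
Swap R1 ↔ R2
R3 ← R3 − (1/3)·R1: [0, 10/3, 5/3, 0]
R3 ← R3 − (5/3)·R2: [0, 0, 0, 0]
Echelon form has 2 nonzero rows, so rank(T) = 2.
The row space has dimension equal to the rank: 2.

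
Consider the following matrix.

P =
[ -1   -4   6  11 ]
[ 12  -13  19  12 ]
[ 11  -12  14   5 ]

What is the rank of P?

Row reduce to echelon form.
R2 ← R2 + (12)·R1: [0, -61, 91, 144]
R3 ← R3 + (11)·R1: [0, -56, 80, 126]
R3 ← R3 − (56/61)·R2: [0, 0, -216/61, -378/61]
Echelon form has 3 nonzero rows, so rank(P) = 3.

3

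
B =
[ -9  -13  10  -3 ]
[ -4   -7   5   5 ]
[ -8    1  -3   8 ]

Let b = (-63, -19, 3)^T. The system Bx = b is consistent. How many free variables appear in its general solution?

1

Row reduce the augmented matrix [B | b].
R2 ← R2 − (4/9)·R1: [0, -11/9, 5/9, 19/3, 9]
R3 ← R3 − (8/9)·R1: [0, 113/9, -107/9, 32/3, 59]
R3 ← R3 + (113/11)·R2: [0, 0, -68/11, 833/11, 1666/11]
The echelon form has 3 nonzero rows, and every pivot lies in the first 4 columns, so rank(B) = rank([B|b]) = 3.
The system is consistent.
Free variables = (unknowns) − (rank) = 4 − 3 = 1.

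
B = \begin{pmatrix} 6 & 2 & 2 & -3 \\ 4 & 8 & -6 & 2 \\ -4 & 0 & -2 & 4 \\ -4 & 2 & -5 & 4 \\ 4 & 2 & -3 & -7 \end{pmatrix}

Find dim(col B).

Row reduce to echelon form.
R2 ← R2 − (2/3)·R1: [0, 20/3, -22/3, 4]
R3 ← R3 + (2/3)·R1: [0, 4/3, -2/3, 2]
R4 ← R4 + (2/3)·R1: [0, 10/3, -11/3, 2]
R5 ← R5 − (2/3)·R1: [0, 2/3, -13/3, -5]
R3 ← R3 − (1/5)·R2: [0, 0, 4/5, 6/5]
R4 ← R4 − (1/2)·R2: [0, 0, 0, 0]
R5 ← R5 − (1/10)·R2: [0, 0, -18/5, -27/5]
R5 ← R5 + (9/2)·R3: [0, 0, 0, 0]
Echelon form has 3 nonzero rows, so rank(B) = 3.
The column space has dimension equal to the rank: 3.

3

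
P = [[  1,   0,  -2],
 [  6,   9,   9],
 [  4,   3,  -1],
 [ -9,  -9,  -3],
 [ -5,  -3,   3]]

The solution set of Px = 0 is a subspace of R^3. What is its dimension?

1

Row reduce to echelon form.
R2 ← R2 − (6)·R1: [0, 9, 21]
R3 ← R3 − (4)·R1: [0, 3, 7]
R4 ← R4 + (9)·R1: [0, -9, -21]
R5 ← R5 + (5)·R1: [0, -3, -7]
R3 ← R3 − (1/3)·R2: [0, 0, 0]
R4 ← R4 + R2: [0, 0, 0]
R5 ← R5 + (1/3)·R2: [0, 0, 0]
2 nonzero rows, so rank(P) = 2.
P has 3 columns; by rank–nullity, nullity = 3 − 2 = 1.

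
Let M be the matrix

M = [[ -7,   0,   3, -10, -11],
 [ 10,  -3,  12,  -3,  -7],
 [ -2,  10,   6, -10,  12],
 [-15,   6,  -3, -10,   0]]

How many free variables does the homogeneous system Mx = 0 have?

1

Row reduce to echelon form.
R2 ← R2 + (10/7)·R1: [0, -3, 114/7, -121/7, -159/7]
R3 ← R3 − (2/7)·R1: [0, 10, 36/7, -50/7, 106/7]
R4 ← R4 − (15/7)·R1: [0, 6, -66/7, 80/7, 165/7]
R3 ← R3 + (10/3)·R2: [0, 0, 416/7, -1360/21, -424/7]
R4 ← R4 + (2)·R2: [0, 0, 162/7, -162/7, -153/7]
R4 ← R4 − (81/208)·R3: [0, 0, 0, 27/13, 45/26]
4 nonzero rows, so rank(M) = 4.
M has 5 columns; by rank–nullity, nullity = 5 − 4 = 1.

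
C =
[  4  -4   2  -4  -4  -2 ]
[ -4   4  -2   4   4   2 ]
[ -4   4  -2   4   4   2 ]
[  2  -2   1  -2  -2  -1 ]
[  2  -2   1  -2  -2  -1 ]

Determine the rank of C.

1

Row reduce to echelon form.
R2 ← R2 + R1: [0, 0, 0, 0, 0, 0]
R3 ← R3 + R1: [0, 0, 0, 0, 0, 0]
R4 ← R4 − (1/2)·R1: [0, 0, 0, 0, 0, 0]
R5 ← R5 − (1/2)·R1: [0, 0, 0, 0, 0, 0]
Echelon form has 1 nonzero row, so rank(C) = 1.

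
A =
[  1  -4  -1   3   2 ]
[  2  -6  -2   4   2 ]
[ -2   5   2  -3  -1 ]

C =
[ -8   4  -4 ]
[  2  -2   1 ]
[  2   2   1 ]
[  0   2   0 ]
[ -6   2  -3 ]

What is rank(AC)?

First compute AC:
[[-30,  20, -15],
 [-44,  28, -22],
 [ 36, -22,  18]]
Now row reduce the product.
R2 ← R2 − (22/15)·R1: [0, -4/3, 0]
R3 ← R3 + (6/5)·R1: [0, 2, 0]
R3 ← R3 + (3/2)·R2: [0, 0, 0]
2 nonzero rows, so rank(AC) = 2.

2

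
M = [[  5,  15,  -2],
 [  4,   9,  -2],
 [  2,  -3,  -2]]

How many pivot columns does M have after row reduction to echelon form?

Row reduce to echelon form.
R2 ← R2 − (4/5)·R1: [0, -3, -2/5]
R3 ← R3 − (2/5)·R1: [0, -9, -6/5]
R3 ← R3 − (3)·R2: [0, 0, 0]
Echelon form has 2 nonzero rows, so rank(M) = 2.
Each nonzero row contributes one pivot column: 2 pivot columns.

2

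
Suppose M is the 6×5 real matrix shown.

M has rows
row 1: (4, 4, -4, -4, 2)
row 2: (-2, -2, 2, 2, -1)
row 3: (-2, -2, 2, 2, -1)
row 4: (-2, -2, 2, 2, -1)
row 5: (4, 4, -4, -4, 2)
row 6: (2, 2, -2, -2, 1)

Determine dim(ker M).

Row reduce to echelon form.
R2 ← R2 + (1/2)·R1: [0, 0, 0, 0, 0]
R3 ← R3 + (1/2)·R1: [0, 0, 0, 0, 0]
R4 ← R4 + (1/2)·R1: [0, 0, 0, 0, 0]
R5 ← R5 − R1: [0, 0, 0, 0, 0]
R6 ← R6 − (1/2)·R1: [0, 0, 0, 0, 0]
1 nonzero row, so rank(M) = 1.
M has 5 columns; by rank–nullity, nullity = 5 − 1 = 4.

4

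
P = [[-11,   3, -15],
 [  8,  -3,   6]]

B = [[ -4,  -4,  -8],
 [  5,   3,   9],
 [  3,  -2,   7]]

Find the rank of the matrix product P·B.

2

First compute PB:
[[ 14,  83,  10],
 [-29, -53, -49]]
Now row reduce the product.
R2 ← R2 + (29/14)·R1: [0, 1665/14, -198/7]
2 nonzero rows, so rank(PB) = 2.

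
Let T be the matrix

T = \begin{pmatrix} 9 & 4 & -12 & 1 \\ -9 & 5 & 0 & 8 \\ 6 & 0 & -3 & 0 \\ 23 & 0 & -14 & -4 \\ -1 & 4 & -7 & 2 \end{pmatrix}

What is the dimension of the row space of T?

Row reduce to echelon form.
R2 ← R2 + R1: [0, 9, -12, 9]
R3 ← R3 − (2/3)·R1: [0, -8/3, 5, -2/3]
R4 ← R4 − (23/9)·R1: [0, -92/9, 50/3, -59/9]
R5 ← R5 + (1/9)·R1: [0, 40/9, -25/3, 19/9]
R3 ← R3 + (8/27)·R2: [0, 0, 13/9, 2]
R4 ← R4 + (92/81)·R2: [0, 0, 82/27, 11/3]
R5 ← R5 − (40/81)·R2: [0, 0, -65/27, -7/3]
R4 ← R4 − (82/39)·R3: [0, 0, 0, -7/13]
R5 ← R5 + (5/3)·R3: [0, 0, 0, 1]
R5 ← R5 + (13/7)·R4: [0, 0, 0, 0]
Echelon form has 4 nonzero rows, so rank(T) = 4.
The row space has dimension equal to the rank: 4.

4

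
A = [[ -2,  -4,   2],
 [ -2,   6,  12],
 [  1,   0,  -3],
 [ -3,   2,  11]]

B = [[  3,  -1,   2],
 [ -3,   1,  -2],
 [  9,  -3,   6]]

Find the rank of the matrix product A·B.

1

First compute AB:
[[ 24,  -8,  16],
 [ 84, -28,  56],
 [-24,   8, -16],
 [ 84, -28,  56]]
Now row reduce the product.
R2 ← R2 − (7/2)·R1: [0, 0, 0]
R3 ← R3 + R1: [0, 0, 0]
R4 ← R4 − (7/2)·R1: [0, 0, 0]
1 nonzero row, so rank(AB) = 1.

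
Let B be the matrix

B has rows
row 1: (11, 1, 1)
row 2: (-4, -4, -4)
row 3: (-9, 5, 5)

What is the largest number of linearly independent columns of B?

Row reduce to echelon form.
R2 ← R2 + (4/11)·R1: [0, -40/11, -40/11]
R3 ← R3 + (9/11)·R1: [0, 64/11, 64/11]
R3 ← R3 + (8/5)·R2: [0, 0, 0]
Echelon form has 2 nonzero rows, so rank(B) = 2.
The rank gives the maximum number of linearly independent columns: 2.

2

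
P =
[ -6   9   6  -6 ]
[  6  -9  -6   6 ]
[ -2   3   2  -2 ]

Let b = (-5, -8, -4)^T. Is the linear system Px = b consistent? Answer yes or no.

no

Row reduce the augmented matrix [P | b].
R2 ← R2 + R1: [0, 0, 0, 0, -13]
R3 ← R3 − (1/3)·R1: [0, 0, 0, 0, -7/3]
R3 ← R3 − (7/39)·R2: [0, 0, 0, 0, 0]
The echelon form has 2 nonzero rows; the last pivot sits in the augmented column, so rank(P) = 1 but rank([P|b]) = 2.
Since the ranks differ, the system is inconsistent.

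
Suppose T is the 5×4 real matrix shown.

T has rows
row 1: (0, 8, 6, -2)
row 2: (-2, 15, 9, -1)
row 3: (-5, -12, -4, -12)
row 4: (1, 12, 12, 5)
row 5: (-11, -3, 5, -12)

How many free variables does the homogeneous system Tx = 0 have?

0

Row reduce to echelon form.
Swap R1 ↔ R2
R3 ← R3 − (5/2)·R1: [0, -99/2, -53/2, -19/2]
R4 ← R4 + (1/2)·R1: [0, 39/2, 33/2, 9/2]
R5 ← R5 − (11/2)·R1: [0, -171/2, -89/2, -13/2]
R3 ← R3 + (99/16)·R2: [0, 0, 85/8, -175/8]
R4 ← R4 − (39/16)·R2: [0, 0, 15/8, 75/8]
R5 ← R5 + (171/16)·R2: [0, 0, 157/8, -223/8]
R4 ← R4 − (3/17)·R3: [0, 0, 0, 225/17]
R5 ← R5 − (157/85)·R3: [0, 0, 0, 213/17]
R5 ← R5 − (71/75)·R4: [0, 0, 0, 0]
4 nonzero rows, so rank(T) = 4.
T has 4 columns; by rank–nullity, nullity = 4 − 4 = 0.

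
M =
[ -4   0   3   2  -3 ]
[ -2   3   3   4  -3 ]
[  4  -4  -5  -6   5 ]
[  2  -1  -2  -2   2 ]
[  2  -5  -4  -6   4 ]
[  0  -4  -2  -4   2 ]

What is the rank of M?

2

Row reduce to echelon form.
R2 ← R2 − (1/2)·R1: [0, 3, 3/2, 3, -3/2]
R3 ← R3 + R1: [0, -4, -2, -4, 2]
R4 ← R4 + (1/2)·R1: [0, -1, -1/2, -1, 1/2]
R5 ← R5 + (1/2)·R1: [0, -5, -5/2, -5, 5/2]
R3 ← R3 + (4/3)·R2: [0, 0, 0, 0, 0]
R4 ← R4 + (1/3)·R2: [0, 0, 0, 0, 0]
R5 ← R5 + (5/3)·R2: [0, 0, 0, 0, 0]
R6 ← R6 + (4/3)·R2: [0, 0, 0, 0, 0]
Echelon form has 2 nonzero rows, so rank(M) = 2.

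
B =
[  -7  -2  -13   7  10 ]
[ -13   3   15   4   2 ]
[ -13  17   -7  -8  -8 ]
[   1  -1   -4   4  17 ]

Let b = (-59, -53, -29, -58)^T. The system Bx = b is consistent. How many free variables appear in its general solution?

Row reduce the augmented matrix [B | b].
R2 ← R2 − (13/7)·R1: [0, 47/7, 274/7, -9, -116/7, 396/7]
R3 ← R3 − (13/7)·R1: [0, 145/7, 120/7, -21, -186/7, 564/7]
R4 ← R4 + (1/7)·R1: [0, -9/7, -41/7, 5, 129/7, -465/7]
R3 ← R3 − (145/47)·R2: [0, 0, -4870/47, 318/47, 1154/47, -4416/47]
R4 ← R4 + (9/47)·R2: [0, 0, 77/47, 154/47, 717/47, -2613/47]
R4 ← R4 + (77/4870)·R3: [0, 0, 0, 8239/2435, 38092/2435, -138993/2435]
The echelon form has 4 nonzero rows, and every pivot lies in the first 5 columns, so rank(B) = rank([B|b]) = 4.
The system is consistent.
Free variables = (unknowns) − (rank) = 5 − 4 = 1.

1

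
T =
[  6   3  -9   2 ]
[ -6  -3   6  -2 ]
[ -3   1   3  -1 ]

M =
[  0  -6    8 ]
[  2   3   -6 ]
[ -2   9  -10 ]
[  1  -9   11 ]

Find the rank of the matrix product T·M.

First compute TM:
[[ 26, -126, 142],
 [-20,  99, -112],
 [ -5,  57, -71]]
Now row reduce the product.
R2 ← R2 + (10/13)·R1: [0, 27/13, -36/13]
R3 ← R3 + (5/26)·R1: [0, 426/13, -568/13]
R3 ← R3 − (142/9)·R2: [0, 0, 0]
2 nonzero rows, so rank(TM) = 2.

2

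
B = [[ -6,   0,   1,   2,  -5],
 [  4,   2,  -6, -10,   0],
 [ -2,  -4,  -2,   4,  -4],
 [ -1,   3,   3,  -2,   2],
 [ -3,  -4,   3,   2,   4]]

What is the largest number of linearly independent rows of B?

Row reduce to echelon form.
R2 ← R2 + (2/3)·R1: [0, 2, -16/3, -26/3, -10/3]
R3 ← R3 − (1/3)·R1: [0, -4, -7/3, 10/3, -7/3]
R4 ← R4 − (1/6)·R1: [0, 3, 17/6, -7/3, 17/6]
R5 ← R5 − (1/2)·R1: [0, -4, 5/2, 1, 13/2]
R3 ← R3 + (2)·R2: [0, 0, -13, -14, -9]
R4 ← R4 − (3/2)·R2: [0, 0, 65/6, 32/3, 47/6]
R5 ← R5 + (2)·R2: [0, 0, -49/6, -49/3, -1/6]
R4 ← R4 + (5/6)·R3: [0, 0, 0, -1, 1/3]
R5 ← R5 − (49/78)·R3: [0, 0, 0, -98/13, 214/39]
R5 ← R5 − (98/13)·R4: [0, 0, 0, 0, 116/39]
Echelon form has 5 nonzero rows, so rank(B) = 5.
The rank gives the maximum number of linearly independent rows: 5.

5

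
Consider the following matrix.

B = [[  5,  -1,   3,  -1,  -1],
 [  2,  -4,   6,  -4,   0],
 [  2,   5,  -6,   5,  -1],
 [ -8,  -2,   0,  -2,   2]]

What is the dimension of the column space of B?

Row reduce to echelon form.
R2 ← R2 − (2/5)·R1: [0, -18/5, 24/5, -18/5, 2/5]
R3 ← R3 − (2/5)·R1: [0, 27/5, -36/5, 27/5, -3/5]
R4 ← R4 + (8/5)·R1: [0, -18/5, 24/5, -18/5, 2/5]
R3 ← R3 + (3/2)·R2: [0, 0, 0, 0, 0]
R4 ← R4 − R2: [0, 0, 0, 0, 0]
Echelon form has 2 nonzero rows, so rank(B) = 2.
The column space has dimension equal to the rank: 2.

2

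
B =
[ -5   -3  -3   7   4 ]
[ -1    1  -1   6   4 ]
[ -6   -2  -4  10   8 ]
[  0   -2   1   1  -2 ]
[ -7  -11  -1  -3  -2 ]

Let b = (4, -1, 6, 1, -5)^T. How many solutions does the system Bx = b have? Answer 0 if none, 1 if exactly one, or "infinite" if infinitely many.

Row reduce the augmented matrix [B | b].
R2 ← R2 − (1/5)·R1: [0, 8/5, -2/5, 23/5, 16/5, -9/5]
R3 ← R3 − (6/5)·R1: [0, 8/5, -2/5, 8/5, 16/5, 6/5]
R5 ← R5 − (7/5)·R1: [0, -34/5, 16/5, -64/5, -38/5, -53/5]
R3 ← R3 − R2: [0, 0, 0, -3, 0, 3]
R4 ← R4 + (5/4)·R2: [0, 0, 1/2, 27/4, 2, -5/4]
R5 ← R5 + (17/4)·R2: [0, 0, 3/2, 27/4, 6, -73/4]
Swap R3 ↔ R4
R5 ← R5 − (3)·R3: [0, 0, 0, -27/2, 0, -29/2]
R5 ← R5 − (9/2)·R4: [0, 0, 0, 0, 0, -28]
The echelon form has 5 nonzero rows; the last pivot sits in the augmented column, so rank(B) = 4 but rank([B|b]) = 5.
Since the ranks differ, the system is inconsistent.
It has no solutions.

0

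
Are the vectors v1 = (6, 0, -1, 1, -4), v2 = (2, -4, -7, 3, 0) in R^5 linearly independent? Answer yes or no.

Form the matrix with these vectors as rows and row reduce.
R2 ← R2 − (1/3)·R1: [0, -4, -20/3, 8/3, 4/3]
2 nonzero rows, so the 2 vectors span a space of dimension 2.
Since 2 = 2, the vectors are linearly independent.

yes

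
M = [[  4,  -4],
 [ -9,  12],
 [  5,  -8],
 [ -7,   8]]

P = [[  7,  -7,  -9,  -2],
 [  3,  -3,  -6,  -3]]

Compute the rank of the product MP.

First compute MP:
[[ 16, -16, -12,   4],
 [-27,  27,   9, -18],
 [ 11, -11,   3,  14],
 [-25,  25,  15, -10]]
Now row reduce the product.
R2 ← R2 + (27/16)·R1: [0, 0, -45/4, -45/4]
R3 ← R3 − (11/16)·R1: [0, 0, 45/4, 45/4]
R4 ← R4 + (25/16)·R1: [0, 0, -15/4, -15/4]
R3 ← R3 + R2: [0, 0, 0, 0]
R4 ← R4 − (1/3)·R2: [0, 0, 0, 0]
2 nonzero rows, so rank(MP) = 2.

2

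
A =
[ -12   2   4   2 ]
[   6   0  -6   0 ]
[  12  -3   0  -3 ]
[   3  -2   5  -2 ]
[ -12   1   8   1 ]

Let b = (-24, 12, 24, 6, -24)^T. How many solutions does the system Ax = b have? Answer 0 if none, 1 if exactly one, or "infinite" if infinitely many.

Row reduce the augmented matrix [A | b].
R2 ← R2 + (1/2)·R1: [0, 1, -4, 1, 0]
R3 ← R3 + R1: [0, -1, 4, -1, 0]
R4 ← R4 + (1/4)·R1: [0, -3/2, 6, -3/2, 0]
R5 ← R5 − R1: [0, -1, 4, -1, 0]
R3 ← R3 + R2: [0, 0, 0, 0, 0]
R4 ← R4 + (3/2)·R2: [0, 0, 0, 0, 0]
R5 ← R5 + R2: [0, 0, 0, 0, 0]
The echelon form has 2 nonzero rows, and every pivot lies in the first 4 columns, so rank(A) = rank([A|b]) = 2.
The system is consistent.
rank = 2 < 4 unknowns, so there are infinitely many solutions.

infinite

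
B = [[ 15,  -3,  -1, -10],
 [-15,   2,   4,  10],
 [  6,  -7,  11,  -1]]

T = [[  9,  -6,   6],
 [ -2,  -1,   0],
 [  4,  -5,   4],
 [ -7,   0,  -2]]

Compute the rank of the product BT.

First compute BT:
[[207, -82, 106],
 [-193,  68, -94],
 [119, -84,  82]]
Now row reduce the product.
R2 ← R2 + (193/207)·R1: [0, -1750/207, 1000/207]
R3 ← R3 − (119/207)·R1: [0, -7630/207, 4360/207]
R3 ← R3 − (109/25)·R2: [0, 0, 0]
2 nonzero rows, so rank(BT) = 2.

2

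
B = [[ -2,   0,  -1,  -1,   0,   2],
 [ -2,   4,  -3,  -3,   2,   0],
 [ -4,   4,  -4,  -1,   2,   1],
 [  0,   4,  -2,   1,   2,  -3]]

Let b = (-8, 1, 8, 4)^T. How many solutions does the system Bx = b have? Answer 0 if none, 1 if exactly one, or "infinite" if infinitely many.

Row reduce the augmented matrix [B | b].
R2 ← R2 − R1: [0, 4, -2, -2, 2, -2, 9]
R3 ← R3 − (2)·R1: [0, 4, -2, 1, 2, -3, 24]
R3 ← R3 − R2: [0, 0, 0, 3, 0, -1, 15]
R4 ← R4 − R2: [0, 0, 0, 3, 0, -1, -5]
R4 ← R4 − R3: [0, 0, 0, 0, 0, 0, -20]
The echelon form has 4 nonzero rows; the last pivot sits in the augmented column, so rank(B) = 3 but rank([B|b]) = 4.
Since the ranks differ, the system is inconsistent.
It has no solutions.

0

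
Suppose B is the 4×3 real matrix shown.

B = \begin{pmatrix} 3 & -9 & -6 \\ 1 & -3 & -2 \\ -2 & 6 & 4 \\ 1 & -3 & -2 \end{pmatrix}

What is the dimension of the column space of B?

1

Row reduce to echelon form.
R2 ← R2 − (1/3)·R1: [0, 0, 0]
R3 ← R3 + (2/3)·R1: [0, 0, 0]
R4 ← R4 − (1/3)·R1: [0, 0, 0]
Echelon form has 1 nonzero row, so rank(B) = 1.
The column space has dimension equal to the rank: 1.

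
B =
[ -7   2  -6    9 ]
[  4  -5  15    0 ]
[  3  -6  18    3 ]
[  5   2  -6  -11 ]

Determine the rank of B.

2

Row reduce to echelon form.
R2 ← R2 + (4/7)·R1: [0, -27/7, 81/7, 36/7]
R3 ← R3 + (3/7)·R1: [0, -36/7, 108/7, 48/7]
R4 ← R4 + (5/7)·R1: [0, 24/7, -72/7, -32/7]
R3 ← R3 − (4/3)·R2: [0, 0, 0, 0]
R4 ← R4 + (8/9)·R2: [0, 0, 0, 0]
Echelon form has 2 nonzero rows, so rank(B) = 2.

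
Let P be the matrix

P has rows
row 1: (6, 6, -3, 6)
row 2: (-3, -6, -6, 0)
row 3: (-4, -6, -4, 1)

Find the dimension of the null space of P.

1

Row reduce to echelon form.
R2 ← R2 + (1/2)·R1: [0, -3, -15/2, 3]
R3 ← R3 + (2/3)·R1: [0, -2, -6, 5]
R3 ← R3 − (2/3)·R2: [0, 0, -1, 3]
3 nonzero rows, so rank(P) = 3.
P has 4 columns; by rank–nullity, nullity = 4 − 3 = 1.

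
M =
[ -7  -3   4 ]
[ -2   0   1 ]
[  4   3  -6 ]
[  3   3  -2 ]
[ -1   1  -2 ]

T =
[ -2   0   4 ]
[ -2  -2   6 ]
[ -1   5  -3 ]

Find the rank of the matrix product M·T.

First compute MT:
[[ 16,  26, -58],
 [  3,   5, -11],
 [ -8, -36,  52],
 [-10, -16,  36],
 [  2, -12,   8]]
Now row reduce the product.
R2 ← R2 − (3/16)·R1: [0, 1/8, -1/8]
R3 ← R3 + (1/2)·R1: [0, -23, 23]
R4 ← R4 + (5/8)·R1: [0, 1/4, -1/4]
R5 ← R5 − (1/8)·R1: [0, -61/4, 61/4]
R3 ← R3 + (184)·R2: [0, 0, 0]
R4 ← R4 − (2)·R2: [0, 0, 0]
R5 ← R5 + (122)·R2: [0, 0, 0]
2 nonzero rows, so rank(MT) = 2.

2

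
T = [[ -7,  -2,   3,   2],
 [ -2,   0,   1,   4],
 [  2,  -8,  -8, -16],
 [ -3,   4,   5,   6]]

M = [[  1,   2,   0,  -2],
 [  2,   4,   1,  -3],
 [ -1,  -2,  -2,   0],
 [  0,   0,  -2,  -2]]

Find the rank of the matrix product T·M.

First compute TM:
[[-14, -28, -12,  16],
 [ -3,  -6, -10,  -4],
 [ -6, -12,  40,  52],
 [  0,   0, -18, -18]]
Now row reduce the product.
R2 ← R2 − (3/14)·R1: [0, 0, -52/7, -52/7]
R3 ← R3 − (3/7)·R1: [0, 0, 316/7, 316/7]
R3 ← R3 + (79/13)·R2: [0, 0, 0, 0]
R4 ← R4 − (63/26)·R2: [0, 0, 0, 0]
2 nonzero rows, so rank(TM) = 2.

2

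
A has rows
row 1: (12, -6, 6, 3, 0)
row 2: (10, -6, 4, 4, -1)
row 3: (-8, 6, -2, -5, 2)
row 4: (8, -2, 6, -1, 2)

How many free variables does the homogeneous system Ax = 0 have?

3

Row reduce to echelon form.
R2 ← R2 − (5/6)·R1: [0, -1, -1, 3/2, -1]
R3 ← R3 + (2/3)·R1: [0, 2, 2, -3, 2]
R4 ← R4 − (2/3)·R1: [0, 2, 2, -3, 2]
R3 ← R3 + (2)·R2: [0, 0, 0, 0, 0]
R4 ← R4 + (2)·R2: [0, 0, 0, 0, 0]
2 nonzero rows, so rank(A) = 2.
A has 5 columns; by rank–nullity, nullity = 5 − 2 = 3.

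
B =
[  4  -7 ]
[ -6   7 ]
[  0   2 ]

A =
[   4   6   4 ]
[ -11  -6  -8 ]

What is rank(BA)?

First compute BA:
[[ 93,  66,  72],
 [-101, -78, -80],
 [-22, -12, -16]]
Now row reduce the product.
R2 ← R2 + (101/93)·R1: [0, -196/31, -56/31]
R3 ← R3 + (22/93)·R1: [0, 112/31, 32/31]
R3 ← R3 + (4/7)·R2: [0, 0, 0]
2 nonzero rows, so rank(BA) = 2.

2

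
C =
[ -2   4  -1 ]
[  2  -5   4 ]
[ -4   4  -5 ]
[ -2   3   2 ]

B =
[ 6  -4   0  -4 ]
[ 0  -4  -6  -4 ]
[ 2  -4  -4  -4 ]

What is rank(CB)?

2

First compute CB:
[[-14,  -4, -20,  -4],
 [ 20,  -4,  14,  -4],
 [-34,  20,  -4,  20],
 [ -8, -12, -26, -12]]
Now row reduce the product.
R2 ← R2 + (10/7)·R1: [0, -68/7, -102/7, -68/7]
R3 ← R3 − (17/7)·R1: [0, 208/7, 312/7, 208/7]
R4 ← R4 − (4/7)·R1: [0, -68/7, -102/7, -68/7]
R3 ← R3 + (52/17)·R2: [0, 0, 0, 0]
R4 ← R4 − R2: [0, 0, 0, 0]
2 nonzero rows, so rank(CB) = 2.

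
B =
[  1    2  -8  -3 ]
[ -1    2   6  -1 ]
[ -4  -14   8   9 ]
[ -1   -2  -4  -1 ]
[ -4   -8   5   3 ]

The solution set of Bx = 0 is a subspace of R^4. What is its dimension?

Row reduce to echelon form.
R2 ← R2 + R1: [0, 4, -2, -4]
R3 ← R3 + (4)·R1: [0, -6, -24, -3]
R4 ← R4 + R1: [0, 0, -12, -4]
R5 ← R5 + (4)·R1: [0, 0, -27, -9]
R3 ← R3 + (3/2)·R2: [0, 0, -27, -9]
R4 ← R4 − (4/9)·R3: [0, 0, 0, 0]
R5 ← R5 − R3: [0, 0, 0, 0]
3 nonzero rows, so rank(B) = 3.
B has 4 columns; by rank–nullity, nullity = 4 − 3 = 1.

1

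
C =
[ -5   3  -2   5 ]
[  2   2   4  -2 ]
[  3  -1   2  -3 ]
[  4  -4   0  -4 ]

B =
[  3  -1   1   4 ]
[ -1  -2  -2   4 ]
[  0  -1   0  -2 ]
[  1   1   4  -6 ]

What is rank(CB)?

First compute CB:
[[-13,   6,   9, -34],
 [  2, -12, -10,  20],
 [  7,  -6,  -7,  22],
 [ 12,   0,  -4,  24]]
Now row reduce the product.
R2 ← R2 + (2/13)·R1: [0, -144/13, -112/13, 192/13]
R3 ← R3 + (7/13)·R1: [0, -36/13, -28/13, 48/13]
R4 ← R4 + (12/13)·R1: [0, 72/13, 56/13, -96/13]
R3 ← R3 − (1/4)·R2: [0, 0, 0, 0]
R4 ← R4 + (1/2)·R2: [0, 0, 0, 0]
2 nonzero rows, so rank(CB) = 2.

2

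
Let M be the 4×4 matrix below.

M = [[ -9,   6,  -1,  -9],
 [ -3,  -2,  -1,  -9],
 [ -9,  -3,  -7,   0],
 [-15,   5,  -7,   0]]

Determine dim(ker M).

1

Row reduce to echelon form.
R2 ← R2 − (1/3)·R1: [0, -4, -2/3, -6]
R3 ← R3 − R1: [0, -9, -6, 9]
R4 ← R4 − (5/3)·R1: [0, -5, -16/3, 15]
R3 ← R3 − (9/4)·R2: [0, 0, -9/2, 45/2]
R4 ← R4 − (5/4)·R2: [0, 0, -9/2, 45/2]
R4 ← R4 − R3: [0, 0, 0, 0]
3 nonzero rows, so rank(M) = 3.
M has 4 columns; by rank–nullity, nullity = 4 − 3 = 1.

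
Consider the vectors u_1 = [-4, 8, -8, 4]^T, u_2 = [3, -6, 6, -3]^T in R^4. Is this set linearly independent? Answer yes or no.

Form the matrix with these vectors as rows and row reduce.
R2 ← R2 + (3/4)·R1: [0, 0, 0, 0]
1 nonzero row, so the 2 vectors span a space of dimension 1.
Since 1 < 2, the vectors are linearly dependent.

no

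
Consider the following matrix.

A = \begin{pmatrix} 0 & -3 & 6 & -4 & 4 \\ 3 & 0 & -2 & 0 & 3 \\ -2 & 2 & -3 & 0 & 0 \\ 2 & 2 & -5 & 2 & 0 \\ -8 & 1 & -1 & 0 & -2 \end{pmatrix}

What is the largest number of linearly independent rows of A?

4

Row reduce to echelon form.
Swap R1 ↔ R2
R3 ← R3 + (2/3)·R1: [0, 2, -13/3, 0, 2]
R4 ← R4 − (2/3)·R1: [0, 2, -11/3, 2, -2]
R5 ← R5 + (8/3)·R1: [0, 1, -19/3, 0, 6]
R3 ← R3 + (2/3)·R2: [0, 0, -1/3, -8/3, 14/3]
R4 ← R4 + (2/3)·R2: [0, 0, 1/3, -2/3, 2/3]
R5 ← R5 + (1/3)·R2: [0, 0, -13/3, -4/3, 22/3]
R4 ← R4 + R3: [0, 0, 0, -10/3, 16/3]
R5 ← R5 − (13)·R3: [0, 0, 0, 100/3, -160/3]
R5 ← R5 + (10)·R4: [0, 0, 0, 0, 0]
Echelon form has 4 nonzero rows, so rank(A) = 4.
The rank gives the maximum number of linearly independent rows: 4.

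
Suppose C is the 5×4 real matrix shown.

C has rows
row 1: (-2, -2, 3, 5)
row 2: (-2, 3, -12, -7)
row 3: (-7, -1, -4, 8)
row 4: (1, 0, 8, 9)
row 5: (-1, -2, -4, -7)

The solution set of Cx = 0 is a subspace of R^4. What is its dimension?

Row reduce to echelon form.
R2 ← R2 − R1: [0, 5, -15, -12]
R3 ← R3 − (7/2)·R1: [0, 6, -29/2, -19/2]
R4 ← R4 + (1/2)·R1: [0, -1, 19/2, 23/2]
R5 ← R5 − (1/2)·R1: [0, -1, -11/2, -19/2]
R3 ← R3 − (6/5)·R2: [0, 0, 7/2, 49/10]
R4 ← R4 + (1/5)·R2: [0, 0, 13/2, 91/10]
R5 ← R5 + (1/5)·R2: [0, 0, -17/2, -119/10]
R4 ← R4 − (13/7)·R3: [0, 0, 0, 0]
R5 ← R5 + (17/7)·R3: [0, 0, 0, 0]
3 nonzero rows, so rank(C) = 3.
C has 4 columns; by rank–nullity, nullity = 4 − 3 = 1.

1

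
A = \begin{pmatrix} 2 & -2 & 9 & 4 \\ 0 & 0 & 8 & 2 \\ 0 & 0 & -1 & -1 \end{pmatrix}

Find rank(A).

Row reduce to echelon form.
R3 ← R3 + (1/8)·R2: [0, 0, 0, -3/4]
Echelon form has 3 nonzero rows, so rank(A) = 3.

3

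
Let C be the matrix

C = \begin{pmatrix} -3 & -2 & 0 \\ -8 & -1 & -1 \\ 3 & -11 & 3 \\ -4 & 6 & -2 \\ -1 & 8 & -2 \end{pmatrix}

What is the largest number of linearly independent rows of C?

Row reduce to echelon form.
R2 ← R2 − (8/3)·R1: [0, 13/3, -1]
R3 ← R3 + R1: [0, -13, 3]
R4 ← R4 − (4/3)·R1: [0, 26/3, -2]
R5 ← R5 − (1/3)·R1: [0, 26/3, -2]
R3 ← R3 + (3)·R2: [0, 0, 0]
R4 ← R4 − (2)·R2: [0, 0, 0]
R5 ← R5 − (2)·R2: [0, 0, 0]
Echelon form has 2 nonzero rows, so rank(C) = 2.
The rank gives the maximum number of linearly independent rows: 2.

2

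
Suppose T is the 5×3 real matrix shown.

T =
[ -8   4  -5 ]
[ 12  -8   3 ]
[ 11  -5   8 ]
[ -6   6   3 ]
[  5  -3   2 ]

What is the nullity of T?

1

Row reduce to echelon form.
R2 ← R2 + (3/2)·R1: [0, -2, -9/2]
R3 ← R3 + (11/8)·R1: [0, 1/2, 9/8]
R4 ← R4 − (3/4)·R1: [0, 3, 27/4]
R5 ← R5 + (5/8)·R1: [0, -1/2, -9/8]
R3 ← R3 + (1/4)·R2: [0, 0, 0]
R4 ← R4 + (3/2)·R2: [0, 0, 0]
R5 ← R5 − (1/4)·R2: [0, 0, 0]
2 nonzero rows, so rank(T) = 2.
T has 3 columns; by rank–nullity, nullity = 3 − 2 = 1.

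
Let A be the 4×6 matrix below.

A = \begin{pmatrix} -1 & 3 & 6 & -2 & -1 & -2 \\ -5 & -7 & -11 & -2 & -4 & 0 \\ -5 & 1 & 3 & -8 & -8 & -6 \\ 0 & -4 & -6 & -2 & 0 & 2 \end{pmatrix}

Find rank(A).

Row reduce to echelon form.
R2 ← R2 − (5)·R1: [0, -22, -41, 8, 1, 10]
R3 ← R3 − (5)·R1: [0, -14, -27, 2, -3, 4]
R3 ← R3 − (7/11)·R2: [0, 0, -10/11, -34/11, -40/11, -26/11]
R4 ← R4 − (2/11)·R2: [0, 0, 16/11, -38/11, -2/11, 2/11]
R4 ← R4 + (8/5)·R3: [0, 0, 0, -42/5, -6, -18/5]
Echelon form has 4 nonzero rows, so rank(A) = 4.

4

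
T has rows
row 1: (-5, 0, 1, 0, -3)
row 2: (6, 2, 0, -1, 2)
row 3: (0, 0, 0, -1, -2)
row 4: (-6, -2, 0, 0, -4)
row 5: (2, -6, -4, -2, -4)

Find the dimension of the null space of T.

2

Row reduce to echelon form.
R2 ← R2 + (6/5)·R1: [0, 2, 6/5, -1, -8/5]
R4 ← R4 − (6/5)·R1: [0, -2, -6/5, 0, -2/5]
R5 ← R5 + (2/5)·R1: [0, -6, -18/5, -2, -26/5]
R4 ← R4 + R2: [0, 0, 0, -1, -2]
R5 ← R5 + (3)·R2: [0, 0, 0, -5, -10]
R4 ← R4 − R3: [0, 0, 0, 0, 0]
R5 ← R5 − (5)·R3: [0, 0, 0, 0, 0]
3 nonzero rows, so rank(T) = 3.
T has 5 columns; by rank–nullity, nullity = 5 − 3 = 2.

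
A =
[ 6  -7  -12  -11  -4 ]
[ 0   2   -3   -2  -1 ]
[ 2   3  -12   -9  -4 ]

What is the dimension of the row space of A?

2

Row reduce to echelon form.
R3 ← R3 − (1/3)·R1: [0, 16/3, -8, -16/3, -8/3]
R3 ← R3 − (8/3)·R2: [0, 0, 0, 0, 0]
Echelon form has 2 nonzero rows, so rank(A) = 2.
The row space has dimension equal to the rank: 2.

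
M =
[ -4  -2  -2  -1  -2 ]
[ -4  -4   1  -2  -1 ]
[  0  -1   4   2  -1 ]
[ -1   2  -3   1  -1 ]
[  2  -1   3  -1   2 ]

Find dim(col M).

Row reduce to echelon form.
R2 ← R2 − R1: [0, -2, 3, -1, 1]
R4 ← R4 − (1/4)·R1: [0, 5/2, -5/2, 5/4, -1/2]
R5 ← R5 + (1/2)·R1: [0, -2, 2, -3/2, 1]
R3 ← R3 − (1/2)·R2: [0, 0, 5/2, 5/2, -3/2]
R4 ← R4 + (5/4)·R2: [0, 0, 5/4, 0, 3/4]
R5 ← R5 − R2: [0, 0, -1, -1/2, 0]
R4 ← R4 − (1/2)·R3: [0, 0, 0, -5/4, 3/2]
R5 ← R5 + (2/5)·R3: [0, 0, 0, 1/2, -3/5]
R5 ← R5 + (2/5)·R4: [0, 0, 0, 0, 0]
Echelon form has 4 nonzero rows, so rank(M) = 4.
The column space has dimension equal to the rank: 4.

4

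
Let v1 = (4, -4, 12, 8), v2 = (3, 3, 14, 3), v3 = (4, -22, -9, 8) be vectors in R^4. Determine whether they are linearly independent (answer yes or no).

yes

Form the matrix with these vectors as rows and row reduce.
R2 ← R2 − (3/4)·R1: [0, 6, 5, -3]
R3 ← R3 − R1: [0, -18, -21, 0]
R3 ← R3 + (3)·R2: [0, 0, -6, -9]
3 nonzero rows, so the 3 vectors span a space of dimension 3.
Since 3 = 3, the vectors are linearly independent.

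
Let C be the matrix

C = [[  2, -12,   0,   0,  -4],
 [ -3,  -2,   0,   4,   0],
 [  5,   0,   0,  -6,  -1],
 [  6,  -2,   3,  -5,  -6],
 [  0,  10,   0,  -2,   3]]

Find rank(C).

Row reduce to echelon form.
R2 ← R2 + (3/2)·R1: [0, -20, 0, 4, -6]
R3 ← R3 − (5/2)·R1: [0, 30, 0, -6, 9]
R4 ← R4 − (3)·R1: [0, 34, 3, -5, 6]
R3 ← R3 + (3/2)·R2: [0, 0, 0, 0, 0]
R4 ← R4 + (17/10)·R2: [0, 0, 3, 9/5, -21/5]
R5 ← R5 + (1/2)·R2: [0, 0, 0, 0, 0]
Swap R3 ↔ R4
Echelon form has 3 nonzero rows, so rank(C) = 3.

3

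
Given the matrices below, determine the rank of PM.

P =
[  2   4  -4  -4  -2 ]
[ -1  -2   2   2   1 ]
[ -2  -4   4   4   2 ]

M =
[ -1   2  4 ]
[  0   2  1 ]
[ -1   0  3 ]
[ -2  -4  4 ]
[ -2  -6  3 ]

First compute PM:
[[ 14,  40, -22],
 [ -7, -20,  11],
 [-14, -40,  22]]
Now row reduce the product.
R2 ← R2 + (1/2)·R1: [0, 0, 0]
R3 ← R3 + R1: [0, 0, 0]
1 nonzero row, so rank(PM) = 1.

1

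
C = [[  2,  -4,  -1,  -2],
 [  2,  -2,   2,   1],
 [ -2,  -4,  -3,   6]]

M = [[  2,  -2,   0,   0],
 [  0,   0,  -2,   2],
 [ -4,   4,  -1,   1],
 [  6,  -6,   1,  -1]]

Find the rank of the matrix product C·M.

2

First compute CM:
[[ -4,   4,   7,  -7],
 [  2,  -2,   3,  -3],
 [ 44, -44,  17, -17]]
Now row reduce the product.
R2 ← R2 + (1/2)·R1: [0, 0, 13/2, -13/2]
R3 ← R3 + (11)·R1: [0, 0, 94, -94]
R3 ← R3 − (188/13)·R2: [0, 0, 0, 0]
2 nonzero rows, so rank(CM) = 2.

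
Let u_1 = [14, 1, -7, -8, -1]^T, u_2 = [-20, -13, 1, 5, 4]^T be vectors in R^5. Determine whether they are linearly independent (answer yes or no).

Form the matrix with these vectors as rows and row reduce.
R2 ← R2 + (10/7)·R1: [0, -81/7, -9, -45/7, 18/7]
2 nonzero rows, so the 2 vectors span a space of dimension 2.
Since 2 = 2, the vectors are linearly independent.

yes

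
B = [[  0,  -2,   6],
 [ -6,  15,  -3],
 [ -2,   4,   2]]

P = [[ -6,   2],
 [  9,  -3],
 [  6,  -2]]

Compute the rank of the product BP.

First compute BP:
[[ 18,  -6],
 [153, -51],
 [ 60, -20]]
Now row reduce the product.
R2 ← R2 − (17/2)·R1: [0, 0]
R3 ← R3 − (10/3)·R1: [0, 0]
1 nonzero row, so rank(BP) = 1.

1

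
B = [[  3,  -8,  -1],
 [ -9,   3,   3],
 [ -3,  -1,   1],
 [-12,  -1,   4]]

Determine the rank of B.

2

Row reduce to echelon form.
R2 ← R2 + (3)·R1: [0, -21, 0]
R3 ← R3 + R1: [0, -9, 0]
R4 ← R4 + (4)·R1: [0, -33, 0]
R3 ← R3 − (3/7)·R2: [0, 0, 0]
R4 ← R4 − (11/7)·R2: [0, 0, 0]
Echelon form has 2 nonzero rows, so rank(B) = 2.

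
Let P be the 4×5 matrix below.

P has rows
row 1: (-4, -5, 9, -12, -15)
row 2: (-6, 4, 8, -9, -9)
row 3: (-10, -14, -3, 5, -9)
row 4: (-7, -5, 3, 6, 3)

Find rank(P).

Row reduce to echelon form.
R2 ← R2 − (3/2)·R1: [0, 23/2, -11/2, 9, 27/2]
R3 ← R3 − (5/2)·R1: [0, -3/2, -51/2, 35, 57/2]
R4 ← R4 − (7/4)·R1: [0, 15/4, -51/4, 27, 117/4]
R3 ← R3 + (3/23)·R2: [0, 0, -603/23, 832/23, 696/23]
R4 ← R4 − (15/46)·R2: [0, 0, -252/23, 1107/46, 1143/46]
R4 ← R4 − (28/67)·R3: [0, 0, 0, 1199/134, 1635/134]
Echelon form has 4 nonzero rows, so rank(P) = 4.

4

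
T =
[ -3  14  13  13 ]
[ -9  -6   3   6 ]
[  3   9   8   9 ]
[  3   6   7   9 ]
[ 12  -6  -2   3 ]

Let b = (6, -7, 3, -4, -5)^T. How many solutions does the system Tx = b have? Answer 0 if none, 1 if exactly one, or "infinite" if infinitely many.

0

Row reduce the augmented matrix [T | b].
R2 ← R2 − (3)·R1: [0, -48, -36, -33, -25]
R3 ← R3 + R1: [0, 23, 21, 22, 9]
R4 ← R4 + R1: [0, 20, 20, 22, 2]
R5 ← R5 + (4)·R1: [0, 50, 50, 55, 19]
R3 ← R3 + (23/48)·R2: [0, 0, 15/4, 99/16, -143/48]
R4 ← R4 + (5/12)·R2: [0, 0, 5, 33/4, -101/12]
R5 ← R5 + (25/24)·R2: [0, 0, 25/2, 165/8, -169/24]
R4 ← R4 − (4/3)·R3: [0, 0, 0, 0, -40/9]
R5 ← R5 − (10/3)·R3: [0, 0, 0, 0, 26/9]
R5 ← R5 + (13/20)·R4: [0, 0, 0, 0, 0]
The echelon form has 4 nonzero rows; the last pivot sits in the augmented column, so rank(T) = 3 but rank([T|b]) = 4.
Since the ranks differ, the system is inconsistent.
It has no solutions.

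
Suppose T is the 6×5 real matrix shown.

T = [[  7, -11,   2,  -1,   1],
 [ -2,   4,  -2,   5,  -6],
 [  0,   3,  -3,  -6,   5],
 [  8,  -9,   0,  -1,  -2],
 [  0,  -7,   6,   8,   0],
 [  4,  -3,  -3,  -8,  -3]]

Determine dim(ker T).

Row reduce to echelon form.
R2 ← R2 + (2/7)·R1: [0, 6/7, -10/7, 33/7, -40/7]
R4 ← R4 − (8/7)·R1: [0, 25/7, -16/7, 1/7, -22/7]
R6 ← R6 − (4/7)·R1: [0, 23/7, -29/7, -52/7, -25/7]
R3 ← R3 − (7/2)·R2: [0, 0, 2, -45/2, 25]
R4 ← R4 − (25/6)·R2: [0, 0, 11/3, -39/2, 62/3]
R5 ← R5 + (49/6)·R2: [0, 0, -17/3, 93/2, -140/3]
R6 ← R6 − (23/6)·R2: [0, 0, 4/3, -51/2, 55/3]
R4 ← R4 − (11/6)·R3: [0, 0, 0, 87/4, -151/6]
R5 ← R5 + (17/6)·R3: [0, 0, 0, -69/4, 145/6]
R6 ← R6 − (2/3)·R3: [0, 0, 0, -21/2, 5/3]
R5 ← R5 + (23/29)·R4: [0, 0, 0, 0, 122/29]
R6 ← R6 + (14/29)·R4: [0, 0, 0, 0, -304/29]
R6 ← R6 + (152/61)·R5: [0, 0, 0, 0, 0]
5 nonzero rows, so rank(T) = 5.
T has 5 columns; by rank–nullity, nullity = 5 − 5 = 0.

0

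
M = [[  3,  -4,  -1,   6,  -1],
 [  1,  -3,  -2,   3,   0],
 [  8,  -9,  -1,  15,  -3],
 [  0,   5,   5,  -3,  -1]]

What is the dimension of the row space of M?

2

Row reduce to echelon form.
R2 ← R2 − (1/3)·R1: [0, -5/3, -5/3, 1, 1/3]
R3 ← R3 − (8/3)·R1: [0, 5/3, 5/3, -1, -1/3]
R3 ← R3 + R2: [0, 0, 0, 0, 0]
R4 ← R4 + (3)·R2: [0, 0, 0, 0, 0]
Echelon form has 2 nonzero rows, so rank(M) = 2.
The row space has dimension equal to the rank: 2.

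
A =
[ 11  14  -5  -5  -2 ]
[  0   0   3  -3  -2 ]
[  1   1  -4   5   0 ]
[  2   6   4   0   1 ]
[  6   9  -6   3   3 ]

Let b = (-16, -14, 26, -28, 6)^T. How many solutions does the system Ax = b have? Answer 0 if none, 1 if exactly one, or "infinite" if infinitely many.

Row reduce the augmented matrix [A | b].
R3 ← R3 − (1/11)·R1: [0, -3/11, -39/11, 60/11, 2/11, 302/11]
R4 ← R4 − (2/11)·R1: [0, 38/11, 54/11, 10/11, 15/11, -276/11]
R5 ← R5 − (6/11)·R1: [0, 15/11, -36/11, 63/11, 45/11, 162/11]
Swap R2 ↔ R3
R4 ← R4 + (38/3)·R2: [0, 0, -40, 70, 11/3, 968/3]
R5 ← R5 + (5)·R2: [0, 0, -21, 33, 5, 152]
R4 ← R4 + (40/3)·R3: [0, 0, 0, 30, -23, 136]
R5 ← R5 + (7)·R3: [0, 0, 0, 12, -9, 54]
R5 ← R5 − (2/5)·R4: [0, 0, 0, 0, 1/5, -2/5]
The echelon form has 5 nonzero rows, and every pivot lies in the first 5 columns, so rank(A) = rank([A|b]) = 5.
The system is consistent.
rank = 5 = number of unknowns, so the solution is unique.

1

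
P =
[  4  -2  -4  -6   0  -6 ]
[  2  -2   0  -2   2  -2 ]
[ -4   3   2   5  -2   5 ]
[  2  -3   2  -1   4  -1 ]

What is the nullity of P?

Row reduce to echelon form.
R2 ← R2 − (1/2)·R1: [0, -1, 2, 1, 2, 1]
R3 ← R3 + R1: [0, 1, -2, -1, -2, -1]
R4 ← R4 − (1/2)·R1: [0, -2, 4, 2, 4, 2]
R3 ← R3 + R2: [0, 0, 0, 0, 0, 0]
R4 ← R4 − (2)·R2: [0, 0, 0, 0, 0, 0]
2 nonzero rows, so rank(P) = 2.
P has 6 columns; by rank–nullity, nullity = 6 − 2 = 4.

4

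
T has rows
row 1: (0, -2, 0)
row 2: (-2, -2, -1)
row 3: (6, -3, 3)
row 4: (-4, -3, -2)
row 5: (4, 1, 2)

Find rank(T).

Row reduce to echelon form.
Swap R1 ↔ R2
R3 ← R3 + (3)·R1: [0, -9, 0]
R4 ← R4 − (2)·R1: [0, 1, 0]
R5 ← R5 + (2)·R1: [0, -3, 0]
R3 ← R3 − (9/2)·R2: [0, 0, 0]
R4 ← R4 + (1/2)·R2: [0, 0, 0]
R5 ← R5 − (3/2)·R2: [0, 0, 0]
Echelon form has 2 nonzero rows, so rank(T) = 2.

2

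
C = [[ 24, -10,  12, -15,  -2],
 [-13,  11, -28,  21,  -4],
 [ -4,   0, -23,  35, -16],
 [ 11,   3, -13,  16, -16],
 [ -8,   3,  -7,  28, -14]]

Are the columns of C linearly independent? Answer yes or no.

yes

Row reduce C to echelon form.
R2 ← R2 + (13/24)·R1: [0, 67/12, -43/2, 103/8, -61/12]
R3 ← R3 + (1/6)·R1: [0, -5/3, -21, 65/2, -49/3]
R4 ← R4 − (11/24)·R1: [0, 91/12, -37/2, 183/8, -181/12]
R5 ← R5 + (1/3)·R1: [0, -1/3, -3, 23, -44/3]
R3 ← R3 + (20/67)·R2: [0, 0, -1837/67, 2435/67, -1196/67]
R4 ← R4 − (91/67)·R2: [0, 0, 717/67, 361/67, -548/67]
R5 ← R5 + (4/67)·R2: [0, 0, -287/67, 3185/134, -1003/67]
R4 ← R4 + (717/1837)·R3: [0, 0, 0, 35956/1837, -27824/1837]
R5 ← R5 − (287/1837)·R3: [0, 0, 0, 66465/3674, -22377/1837]
R5 ← R5 − (66465/71912)·R4: [0, 0, 0, 0, 16341/8989]
5 pivots among 5 columns.
Every column is a pivot column, so the columns are linearly independent.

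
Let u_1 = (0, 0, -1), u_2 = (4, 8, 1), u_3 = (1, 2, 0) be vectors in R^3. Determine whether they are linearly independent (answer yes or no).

no

Form the matrix with these vectors as rows and row reduce.
Swap R1 ↔ R2
R3 ← R3 − (1/4)·R1: [0, 0, -1/4]
R3 ← R3 − (1/4)·R2: [0, 0, 0]
2 nonzero rows, so the 3 vectors span a space of dimension 2.
Since 2 < 3, the vectors are linearly dependent.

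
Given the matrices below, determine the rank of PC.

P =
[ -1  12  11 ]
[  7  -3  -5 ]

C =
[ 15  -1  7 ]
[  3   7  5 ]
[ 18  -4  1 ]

2

First compute PC:
[[219,  41,  64],
 [  6,  -8,  29]]
Now row reduce the product.
R2 ← R2 − (2/73)·R1: [0, -666/73, 1989/73]
2 nonzero rows, so rank(PC) = 2.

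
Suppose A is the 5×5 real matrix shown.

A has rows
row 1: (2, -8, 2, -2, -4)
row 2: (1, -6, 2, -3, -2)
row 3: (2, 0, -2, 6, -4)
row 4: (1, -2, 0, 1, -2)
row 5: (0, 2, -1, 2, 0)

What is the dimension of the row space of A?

Row reduce to echelon form.
R2 ← R2 − (1/2)·R1: [0, -2, 1, -2, 0]
R3 ← R3 − R1: [0, 8, -4, 8, 0]
R4 ← R4 − (1/2)·R1: [0, 2, -1, 2, 0]
R3 ← R3 + (4)·R2: [0, 0, 0, 0, 0]
R4 ← R4 + R2: [0, 0, 0, 0, 0]
R5 ← R5 + R2: [0, 0, 0, 0, 0]
Echelon form has 2 nonzero rows, so rank(A) = 2.
The row space has dimension equal to the rank: 2.

2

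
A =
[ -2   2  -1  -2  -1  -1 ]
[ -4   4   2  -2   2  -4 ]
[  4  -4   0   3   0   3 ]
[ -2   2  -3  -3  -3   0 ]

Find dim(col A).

Row reduce to echelon form.
R2 ← R2 − (2)·R1: [0, 0, 4, 2, 4, -2]
R3 ← R3 + (2)·R1: [0, 0, -2, -1, -2, 1]
R4 ← R4 − R1: [0, 0, -2, -1, -2, 1]
R3 ← R3 + (1/2)·R2: [0, 0, 0, 0, 0, 0]
R4 ← R4 + (1/2)·R2: [0, 0, 0, 0, 0, 0]
Echelon form has 2 nonzero rows, so rank(A) = 2.
The column space has dimension equal to the rank: 2.

2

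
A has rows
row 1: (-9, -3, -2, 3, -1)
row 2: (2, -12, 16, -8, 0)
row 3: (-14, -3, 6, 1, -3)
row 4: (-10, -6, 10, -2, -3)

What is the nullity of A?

Row reduce to echelon form.
R2 ← R2 + (2/9)·R1: [0, -38/3, 140/9, -22/3, -2/9]
R3 ← R3 − (14/9)·R1: [0, 5/3, 82/9, -11/3, -13/9]
R4 ← R4 − (10/9)·R1: [0, -8/3, 110/9, -16/3, -17/9]
R3 ← R3 + (5/38)·R2: [0, 0, 212/19, -88/19, -28/19]
R4 ← R4 − (4/19)·R2: [0, 0, 170/19, -72/19, -35/19]
R4 ← R4 − (85/106)·R3: [0, 0, 0, -4/53, -35/53]
4 nonzero rows, so rank(A) = 4.
A has 5 columns; by rank–nullity, nullity = 5 − 4 = 1.

1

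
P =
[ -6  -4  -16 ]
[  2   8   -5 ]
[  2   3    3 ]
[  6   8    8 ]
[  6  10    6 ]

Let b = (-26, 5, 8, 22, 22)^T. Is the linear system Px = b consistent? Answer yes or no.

Row reduce the augmented matrix [P | b].
R2 ← R2 + (1/3)·R1: [0, 20/3, -31/3, -11/3]
R3 ← R3 + (1/3)·R1: [0, 5/3, -7/3, -2/3]
R4 ← R4 + R1: [0, 4, -8, -4]
R5 ← R5 + R1: [0, 6, -10, -4]
R3 ← R3 − (1/4)·R2: [0, 0, 1/4, 1/4]
R4 ← R4 − (3/5)·R2: [0, 0, -9/5, -9/5]
R5 ← R5 − (9/10)·R2: [0, 0, -7/10, -7/10]
R4 ← R4 + (36/5)·R3: [0, 0, 0, 0]
R5 ← R5 + (14/5)·R3: [0, 0, 0, 0]
The echelon form has 3 nonzero rows, and every pivot lies in the first 3 columns, so rank(P) = rank([P|b]) = 3.
The system is consistent.

yes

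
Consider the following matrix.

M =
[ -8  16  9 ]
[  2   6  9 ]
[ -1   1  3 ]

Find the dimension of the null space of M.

Row reduce to echelon form.
R2 ← R2 + (1/4)·R1: [0, 10, 45/4]
R3 ← R3 − (1/8)·R1: [0, -1, 15/8]
R3 ← R3 + (1/10)·R2: [0, 0, 3]
3 nonzero rows, so rank(M) = 3.
M has 3 columns; by rank–nullity, nullity = 3 − 3 = 0.

0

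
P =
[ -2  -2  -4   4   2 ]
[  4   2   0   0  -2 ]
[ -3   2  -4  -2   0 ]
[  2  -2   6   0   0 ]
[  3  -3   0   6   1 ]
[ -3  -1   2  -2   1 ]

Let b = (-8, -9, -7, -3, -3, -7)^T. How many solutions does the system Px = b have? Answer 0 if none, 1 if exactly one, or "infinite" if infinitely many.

Row reduce the augmented matrix [P | b].
R2 ← R2 + (2)·R1: [0, -2, -8, 8, 2, -25]
R3 ← R3 − (3/2)·R1: [0, 5, 2, -8, -3, 5]
R4 ← R4 + R1: [0, -4, 2, 4, 2, -11]
R5 ← R5 + (3/2)·R1: [0, -6, -6, 12, 4, -15]
R6 ← R6 − (3/2)·R1: [0, 2, 8, -8, -2, 5]
R3 ← R3 + (5/2)·R2: [0, 0, -18, 12, 2, -115/2]
R4 ← R4 − (2)·R2: [0, 0, 18, -12, -2, 39]
R5 ← R5 − (3)·R2: [0, 0, 18, -12, -2, 60]
R6 ← R6 + R2: [0, 0, 0, 0, 0, -20]
R4 ← R4 + R3: [0, 0, 0, 0, 0, -37/2]
R5 ← R5 + R3: [0, 0, 0, 0, 0, 5/2]
R5 ← R5 + (5/37)·R4: [0, 0, 0, 0, 0, 0]
R6 ← R6 − (40/37)·R4: [0, 0, 0, 0, 0, 0]
The echelon form has 4 nonzero rows; the last pivot sits in the augmented column, so rank(P) = 3 but rank([P|b]) = 4.
Since the ranks differ, the system is inconsistent.
It has no solutions.

0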